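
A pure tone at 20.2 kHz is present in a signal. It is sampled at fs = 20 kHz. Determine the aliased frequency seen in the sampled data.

20.2 kHz mod fs = 0.2 kHz.
0.2 kHz ≤ fs/2 = 10 kHz, appears at 0.2 kHz.

0.2 kHz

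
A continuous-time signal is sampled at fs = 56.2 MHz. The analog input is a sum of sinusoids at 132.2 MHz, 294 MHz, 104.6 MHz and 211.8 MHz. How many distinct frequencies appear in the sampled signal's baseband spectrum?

3

fs/2 = 28.1 MHz.
132.2 MHz mod fs = 19.8 MHz.
19.8 MHz ≤ fs/2 = 28.1 MHz, appears at 19.8 MHz.
294 MHz mod fs = 13 MHz.
13 MHz ≤ fs/2 = 28.1 MHz, appears at 13 MHz.
104.6 MHz mod fs = 48.4 MHz.
48.4 MHz > fs/2 = 28.1 MHz, folds to fs − 48.4 MHz = 7.8 MHz.
211.8 MHz mod fs = 43.2 MHz.
43.2 MHz > fs/2 = 28.1 MHz, folds to fs − 43.2 MHz = 13 MHz.
Distinct values: {7.8 MHz, 13 MHz, 19.8 MHz} → 3.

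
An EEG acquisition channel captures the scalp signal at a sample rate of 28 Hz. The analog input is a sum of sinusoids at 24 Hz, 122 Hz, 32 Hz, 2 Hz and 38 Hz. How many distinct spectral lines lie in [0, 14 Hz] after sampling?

fs/2 = 14 Hz.
24 Hz > fs/2 = 14 Hz, folds to fs − 24 Hz = 4 Hz.
122 Hz mod fs = 10 Hz.
10 Hz ≤ fs/2 = 14 Hz, appears at 10 Hz.
32 Hz mod fs = 4 Hz.
4 Hz ≤ fs/2 = 14 Hz, appears at 4 Hz.
2 Hz ≤ fs/2 = 14 Hz, passes unchanged.
38 Hz mod fs = 10 Hz.
10 Hz ≤ fs/2 = 14 Hz, appears at 10 Hz.
Distinct values: {2 Hz, 4 Hz, 10 Hz} → 3.

3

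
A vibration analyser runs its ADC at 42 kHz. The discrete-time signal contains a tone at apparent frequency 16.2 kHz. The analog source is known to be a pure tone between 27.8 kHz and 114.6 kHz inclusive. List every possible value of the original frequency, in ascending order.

58.2 kHz, 67.8 kHz, 100.2 kHz, 109.8 kHz

Frequencies that alias to 16.2 kHz are k·fs ± 16.2 kHz for integer k ≥ 0.
k=0: 16.2 kHz.
k=1: 25.8 kHz, 58.2 kHz.
k=2: 67.8 kHz, 100.2 kHz.
k=3: 109.8 kHz, 142.2 kHz.
k=4: 151.8 kHz, 184.2 kHz.
Within [27.8 kHz, 114.6 kHz]: 58.2 kHz, 67.8 kHz, 100.2 kHz, 109.8 kHz.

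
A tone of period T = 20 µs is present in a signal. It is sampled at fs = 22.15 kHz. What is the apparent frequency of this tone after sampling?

5.7 kHz

T = 20 µs → f = 1/T = 50 kHz.
50 kHz mod fs = 5.7 kHz.
5.7 kHz ≤ fs/2 = 11.075 kHz, appears at 5.7 kHz.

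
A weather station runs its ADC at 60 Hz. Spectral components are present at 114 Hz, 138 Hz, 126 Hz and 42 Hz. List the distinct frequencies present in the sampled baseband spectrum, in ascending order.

fs/2 = 30 Hz.
114 Hz mod fs = 54 Hz.
54 Hz > fs/2 = 30 Hz, folds to fs − 54 Hz = 6 Hz.
138 Hz mod fs = 18 Hz.
18 Hz ≤ fs/2 = 30 Hz, appears at 18 Hz.
126 Hz mod fs = 6 Hz.
6 Hz ≤ fs/2 = 30 Hz, appears at 6 Hz.
42 Hz > fs/2 = 30 Hz, folds to fs − 42 Hz = 18 Hz.
Distinct values: {6 Hz, 18 Hz}.

6 Hz, 18 Hz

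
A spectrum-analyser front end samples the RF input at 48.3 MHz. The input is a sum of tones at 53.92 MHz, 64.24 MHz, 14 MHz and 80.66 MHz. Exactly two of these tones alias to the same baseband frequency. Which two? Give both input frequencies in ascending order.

fs/2 = 24.15 MHz.
53.92 MHz mod fs = 5.62 MHz.
5.62 MHz ≤ fs/2 = 24.15 MHz, appears at 5.62 MHz.
64.24 MHz mod fs = 15.94 MHz.
15.94 MHz ≤ fs/2 = 24.15 MHz, appears at 15.94 MHz.
14 MHz ≤ fs/2 = 24.15 MHz, passes unchanged.
80.66 MHz mod fs = 32.36 MHz.
32.36 MHz > fs/2 = 24.15 MHz, folds to fs − 32.36 MHz = 15.94 MHz.
64.24 MHz and 80.66 MHz both map to 15.94 MHz.

64.24 MHz, 80.66 MHz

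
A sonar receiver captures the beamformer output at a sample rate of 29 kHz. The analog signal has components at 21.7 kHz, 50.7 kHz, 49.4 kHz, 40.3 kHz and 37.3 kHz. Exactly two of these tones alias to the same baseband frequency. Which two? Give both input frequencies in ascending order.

21.7 kHz, 50.7 kHz

fs/2 = 14.5 kHz.
21.7 kHz > fs/2 = 14.5 kHz, folds to fs − 21.7 kHz = 7.3 kHz.
50.7 kHz mod fs = 21.7 kHz.
21.7 kHz > fs/2 = 14.5 kHz, folds to fs − 21.7 kHz = 7.3 kHz.
49.4 kHz mod fs = 20.4 kHz.
20.4 kHz > fs/2 = 14.5 kHz, folds to fs − 20.4 kHz = 8.6 kHz.
40.3 kHz mod fs = 11.3 kHz.
11.3 kHz ≤ fs/2 = 14.5 kHz, appears at 11.3 kHz.
37.3 kHz mod fs = 8.3 kHz.
8.3 kHz ≤ fs/2 = 14.5 kHz, appears at 8.3 kHz.
21.7 kHz and 50.7 kHz both map to 7.3 kHz.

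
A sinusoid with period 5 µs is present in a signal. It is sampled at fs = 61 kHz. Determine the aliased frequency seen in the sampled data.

T = 5 µs → f = 1/T = 200 kHz.
200 kHz mod fs = 17 kHz.
17 kHz ≤ fs/2 = 30.5 kHz, appears at 17 kHz.

17 kHz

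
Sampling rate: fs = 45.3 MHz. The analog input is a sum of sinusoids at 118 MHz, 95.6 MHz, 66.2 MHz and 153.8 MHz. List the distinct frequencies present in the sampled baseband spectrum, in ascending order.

5 MHz, 17.9 MHz, 20.9 MHz

fs/2 = 22.65 MHz.
118 MHz mod fs = 27.4 MHz.
27.4 MHz > fs/2 = 22.65 MHz, folds to fs − 27.4 MHz = 17.9 MHz.
95.6 MHz mod fs = 5 MHz.
5 MHz ≤ fs/2 = 22.65 MHz, appears at 5 MHz.
66.2 MHz mod fs = 20.9 MHz.
20.9 MHz ≤ fs/2 = 22.65 MHz, appears at 20.9 MHz.
153.8 MHz mod fs = 17.9 MHz.
17.9 MHz ≤ fs/2 = 22.65 MHz, appears at 17.9 MHz.
Distinct values: {5 MHz, 17.9 MHz, 20.9 MHz}.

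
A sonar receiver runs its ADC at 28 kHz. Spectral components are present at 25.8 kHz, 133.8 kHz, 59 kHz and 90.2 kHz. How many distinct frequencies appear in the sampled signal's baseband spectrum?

fs/2 = 14 kHz.
25.8 kHz > fs/2 = 14 kHz, folds to fs − 25.8 kHz = 2.2 kHz.
133.8 kHz mod fs = 21.8 kHz.
21.8 kHz > fs/2 = 14 kHz, folds to fs − 21.8 kHz = 6.2 kHz.
59 kHz mod fs = 3 kHz.
3 kHz ≤ fs/2 = 14 kHz, appears at 3 kHz.
90.2 kHz mod fs = 6.2 kHz.
6.2 kHz ≤ fs/2 = 14 kHz, appears at 6.2 kHz.
Distinct values: {2.2 kHz, 3 kHz, 6.2 kHz} → 3.

3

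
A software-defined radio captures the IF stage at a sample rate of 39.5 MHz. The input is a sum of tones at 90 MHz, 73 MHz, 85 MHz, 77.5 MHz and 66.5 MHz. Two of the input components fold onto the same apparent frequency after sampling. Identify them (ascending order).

fs/2 = 19.75 MHz.
90 MHz mod fs = 11 MHz.
11 MHz ≤ fs/2 = 19.75 MHz, appears at 11 MHz.
73 MHz mod fs = 33.5 MHz.
33.5 MHz > fs/2 = 19.75 MHz, folds to fs − 33.5 MHz = 6 MHz.
85 MHz mod fs = 6 MHz.
6 MHz ≤ fs/2 = 19.75 MHz, appears at 6 MHz.
77.5 MHz mod fs = 38 MHz.
38 MHz > fs/2 = 19.75 MHz, folds to fs − 38 MHz = 1.5 MHz.
66.5 MHz mod fs = 27 MHz.
27 MHz > fs/2 = 19.75 MHz, folds to fs − 27 MHz = 12.5 MHz.
73 MHz and 85 MHz both map to 6 MHz.

73 MHz, 85 MHz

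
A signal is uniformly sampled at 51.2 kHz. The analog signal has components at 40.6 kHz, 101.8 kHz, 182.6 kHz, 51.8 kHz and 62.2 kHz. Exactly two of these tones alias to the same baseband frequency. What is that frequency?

0.6 kHz

fs/2 = 25.6 kHz.
40.6 kHz > fs/2 = 25.6 kHz, folds to fs − 40.6 kHz = 10.6 kHz.
101.8 kHz mod fs = 50.6 kHz.
50.6 kHz > fs/2 = 25.6 kHz, folds to fs − 50.6 kHz = 0.6 kHz.
182.6 kHz mod fs = 29 kHz.
29 kHz > fs/2 = 25.6 kHz, folds to fs − 29 kHz = 22.2 kHz.
51.8 kHz mod fs = 0.6 kHz.
0.6 kHz ≤ fs/2 = 25.6 kHz, appears at 0.6 kHz.
62.2 kHz mod fs = 11 kHz.
11 kHz ≤ fs/2 = 25.6 kHz, appears at 11 kHz.
51.8 kHz and 101.8 kHz both map to 0.6 kHz.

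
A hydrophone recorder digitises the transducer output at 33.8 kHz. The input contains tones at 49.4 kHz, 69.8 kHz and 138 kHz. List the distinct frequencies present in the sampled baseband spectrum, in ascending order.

2.2 kHz, 2.8 kHz, 15.6 kHz

fs/2 = 16.9 kHz.
49.4 kHz mod fs = 15.6 kHz.
15.6 kHz ≤ fs/2 = 16.9 kHz, appears at 15.6 kHz.
69.8 kHz mod fs = 2.2 kHz.
2.2 kHz ≤ fs/2 = 16.9 kHz, appears at 2.2 kHz.
138 kHz mod fs = 2.8 kHz.
2.8 kHz ≤ fs/2 = 16.9 kHz, appears at 2.8 kHz.
Distinct values: {2.2 kHz, 2.8 kHz, 15.6 kHz}.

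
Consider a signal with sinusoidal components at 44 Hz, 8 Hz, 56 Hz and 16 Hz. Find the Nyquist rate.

112 Hz

Highest-frequency component: 56 Hz.
Nyquist rate = 2 × 56 Hz = 112 Hz.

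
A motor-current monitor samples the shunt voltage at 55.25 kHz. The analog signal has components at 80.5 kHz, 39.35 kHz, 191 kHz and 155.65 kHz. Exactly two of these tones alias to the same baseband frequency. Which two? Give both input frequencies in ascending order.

fs/2 = 27.625 kHz.
80.5 kHz mod fs = 25.25 kHz.
25.25 kHz ≤ fs/2 = 27.625 kHz, appears at 25.25 kHz.
39.35 kHz > fs/2 = 27.625 kHz, folds to fs − 39.35 kHz = 15.9 kHz.
191 kHz mod fs = 25.25 kHz.
25.25 kHz ≤ fs/2 = 27.625 kHz, appears at 25.25 kHz.
155.65 kHz mod fs = 45.15 kHz.
45.15 kHz > fs/2 = 27.625 kHz, folds to fs − 45.15 kHz = 10.1 kHz.
80.5 kHz and 191 kHz both map to 25.25 kHz.

80.5 kHz, 191 kHz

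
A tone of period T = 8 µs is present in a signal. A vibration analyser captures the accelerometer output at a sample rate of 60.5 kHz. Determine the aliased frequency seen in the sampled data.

4 kHz

T = 8 µs → f = 1/T = 125 kHz.
125 kHz mod fs = 4 kHz.
4 kHz ≤ fs/2 = 30.25 kHz, appears at 4 kHz.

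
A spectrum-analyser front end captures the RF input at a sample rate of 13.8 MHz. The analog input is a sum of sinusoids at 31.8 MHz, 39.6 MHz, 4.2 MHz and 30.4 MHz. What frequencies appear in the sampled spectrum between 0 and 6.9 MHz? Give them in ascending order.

1.8 MHz, 2.8 MHz, 4.2 MHz

fs/2 = 6.9 MHz.
31.8 MHz mod fs = 4.2 MHz.
4.2 MHz ≤ fs/2 = 6.9 MHz, appears at 4.2 MHz.
39.6 MHz mod fs = 12 MHz.
12 MHz > fs/2 = 6.9 MHz, folds to fs − 12 MHz = 1.8 MHz.
4.2 MHz ≤ fs/2 = 6.9 MHz, passes unchanged.
30.4 MHz mod fs = 2.8 MHz.
2.8 MHz ≤ fs/2 = 6.9 MHz, appears at 2.8 MHz.
Distinct values: {1.8 MHz, 2.8 MHz, 4.2 MHz}.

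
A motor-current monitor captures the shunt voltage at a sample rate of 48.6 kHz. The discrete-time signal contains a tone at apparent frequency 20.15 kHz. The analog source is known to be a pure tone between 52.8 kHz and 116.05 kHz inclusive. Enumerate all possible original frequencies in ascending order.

Frequencies that alias to 20.15 kHz are k·fs ± 20.15 kHz for integer k ≥ 0.
k=0: 20.15 kHz.
k=1: 28.45 kHz, 68.75 kHz.
k=2: 77.05 kHz, 117.35 kHz.
k=3: 125.65 kHz, 165.95 kHz.
Within [52.8 kHz, 116.05 kHz]: 68.75 kHz, 77.05 kHz.

68.75 kHz, 77.05 kHz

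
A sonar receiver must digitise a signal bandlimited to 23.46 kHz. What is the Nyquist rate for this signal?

Nyquist rate = 2 × 23.46 kHz = 46.92 kHz.

46.92 kHz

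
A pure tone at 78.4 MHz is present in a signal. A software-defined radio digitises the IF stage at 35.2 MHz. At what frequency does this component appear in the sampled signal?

78.4 MHz mod fs = 8 MHz.
8 MHz ≤ fs/2 = 17.6 MHz, appears at 8 MHz.

8 MHz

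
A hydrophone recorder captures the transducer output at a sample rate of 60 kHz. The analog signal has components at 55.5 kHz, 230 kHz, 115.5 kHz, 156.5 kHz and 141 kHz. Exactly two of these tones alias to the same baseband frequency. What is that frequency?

fs/2 = 30 kHz.
55.5 kHz > fs/2 = 30 kHz, folds to fs − 55.5 kHz = 4.5 kHz.
230 kHz mod fs = 50 kHz.
50 kHz > fs/2 = 30 kHz, folds to fs − 50 kHz = 10 kHz.
115.5 kHz mod fs = 55.5 kHz.
55.5 kHz > fs/2 = 30 kHz, folds to fs − 55.5 kHz = 4.5 kHz.
156.5 kHz mod fs = 36.5 kHz.
36.5 kHz > fs/2 = 30 kHz, folds to fs − 36.5 kHz = 23.5 kHz.
141 kHz mod fs = 21 kHz.
21 kHz ≤ fs/2 = 30 kHz, appears at 21 kHz.
55.5 kHz and 115.5 kHz both map to 4.5 kHz.

4.5 kHz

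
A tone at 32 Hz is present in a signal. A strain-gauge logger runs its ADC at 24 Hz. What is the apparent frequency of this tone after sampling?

32 Hz mod fs = 8 Hz.
8 Hz ≤ fs/2 = 12 Hz, appears at 8 Hz.

8 Hz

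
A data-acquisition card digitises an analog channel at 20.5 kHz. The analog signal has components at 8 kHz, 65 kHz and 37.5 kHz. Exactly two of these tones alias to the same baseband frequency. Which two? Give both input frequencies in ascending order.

37.5 kHz, 65 kHz

fs/2 = 10.25 kHz.
8 kHz ≤ fs/2 = 10.25 kHz, passes unchanged.
65 kHz mod fs = 3.5 kHz.
3.5 kHz ≤ fs/2 = 10.25 kHz, appears at 3.5 kHz.
37.5 kHz mod fs = 17 kHz.
17 kHz > fs/2 = 10.25 kHz, folds to fs − 17 kHz = 3.5 kHz.
37.5 kHz and 65 kHz both map to 3.5 kHz.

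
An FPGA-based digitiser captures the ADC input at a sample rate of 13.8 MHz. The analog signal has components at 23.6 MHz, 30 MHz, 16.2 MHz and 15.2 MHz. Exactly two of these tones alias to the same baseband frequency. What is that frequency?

fs/2 = 6.9 MHz.
23.6 MHz mod fs = 9.8 MHz.
9.8 MHz > fs/2 = 6.9 MHz, folds to fs − 9.8 MHz = 4 MHz.
30 MHz mod fs = 2.4 MHz.
2.4 MHz ≤ fs/2 = 6.9 MHz, appears at 2.4 MHz.
16.2 MHz mod fs = 2.4 MHz.
2.4 MHz ≤ fs/2 = 6.9 MHz, appears at 2.4 MHz.
15.2 MHz mod fs = 1.4 MHz.
1.4 MHz ≤ fs/2 = 6.9 MHz, appears at 1.4 MHz.
16.2 MHz and 30 MHz both map to 2.4 MHz.

2.4 MHz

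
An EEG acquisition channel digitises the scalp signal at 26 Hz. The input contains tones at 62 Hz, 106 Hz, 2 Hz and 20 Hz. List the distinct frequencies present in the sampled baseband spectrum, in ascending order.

2 Hz, 6 Hz, 10 Hz

fs/2 = 13 Hz.
62 Hz mod fs = 10 Hz.
10 Hz ≤ fs/2 = 13 Hz, appears at 10 Hz.
106 Hz mod fs = 2 Hz.
2 Hz ≤ fs/2 = 13 Hz, appears at 2 Hz.
2 Hz ≤ fs/2 = 13 Hz, passes unchanged.
20 Hz > fs/2 = 13 Hz, folds to fs − 20 Hz = 6 Hz.
Distinct values: {2 Hz, 6 Hz, 10 Hz}.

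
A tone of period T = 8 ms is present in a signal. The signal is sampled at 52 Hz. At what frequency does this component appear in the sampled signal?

21 Hz

T = 8 ms → f = 1/T = 125 Hz.
125 Hz mod fs = 21 Hz.
21 Hz ≤ fs/2 = 26 Hz, appears at 21 Hz.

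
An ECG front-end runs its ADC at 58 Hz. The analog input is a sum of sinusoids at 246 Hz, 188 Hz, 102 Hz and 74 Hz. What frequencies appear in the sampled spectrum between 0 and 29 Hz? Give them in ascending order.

fs/2 = 29 Hz.
246 Hz mod fs = 14 Hz.
14 Hz ≤ fs/2 = 29 Hz, appears at 14 Hz.
188 Hz mod fs = 14 Hz.
14 Hz ≤ fs/2 = 29 Hz, appears at 14 Hz.
102 Hz mod fs = 44 Hz.
44 Hz > fs/2 = 29 Hz, folds to fs − 44 Hz = 14 Hz.
74 Hz mod fs = 16 Hz.
16 Hz ≤ fs/2 = 29 Hz, appears at 16 Hz.
Distinct values: {14 Hz, 16 Hz}.

14 Hz, 16 Hz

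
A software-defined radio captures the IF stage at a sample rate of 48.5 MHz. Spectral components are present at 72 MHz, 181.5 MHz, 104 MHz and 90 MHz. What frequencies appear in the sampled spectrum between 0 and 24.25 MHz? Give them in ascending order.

fs/2 = 24.25 MHz.
72 MHz mod fs = 23.5 MHz.
23.5 MHz ≤ fs/2 = 24.25 MHz, appears at 23.5 MHz.
181.5 MHz mod fs = 36 MHz.
36 MHz > fs/2 = 24.25 MHz, folds to fs − 36 MHz = 12.5 MHz.
104 MHz mod fs = 7 MHz.
7 MHz ≤ fs/2 = 24.25 MHz, appears at 7 MHz.
90 MHz mod fs = 41.5 MHz.
41.5 MHz > fs/2 = 24.25 MHz, folds to fs − 41.5 MHz = 7 MHz.
Distinct values: {7 MHz, 12.5 MHz, 23.5 MHz}.

7 MHz, 12.5 MHz, 23.5 MHz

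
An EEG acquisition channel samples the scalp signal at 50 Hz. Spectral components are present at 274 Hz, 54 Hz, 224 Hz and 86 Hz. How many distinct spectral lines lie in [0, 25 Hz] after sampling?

3

fs/2 = 25 Hz.
274 Hz mod fs = 24 Hz.
24 Hz ≤ fs/2 = 25 Hz, appears at 24 Hz.
54 Hz mod fs = 4 Hz.
4 Hz ≤ fs/2 = 25 Hz, appears at 4 Hz.
224 Hz mod fs = 24 Hz.
24 Hz ≤ fs/2 = 25 Hz, appears at 24 Hz.
86 Hz mod fs = 36 Hz.
36 Hz > fs/2 = 25 Hz, folds to fs − 36 Hz = 14 Hz.
Distinct values: {4 Hz, 14 Hz, 24 Hz} → 3.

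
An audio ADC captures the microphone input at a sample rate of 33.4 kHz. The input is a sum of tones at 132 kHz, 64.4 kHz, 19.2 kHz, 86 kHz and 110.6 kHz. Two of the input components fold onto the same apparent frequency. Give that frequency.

fs/2 = 16.7 kHz.
132 kHz mod fs = 31.8 kHz.
31.8 kHz > fs/2 = 16.7 kHz, folds to fs − 31.8 kHz = 1.6 kHz.
64.4 kHz mod fs = 31 kHz.
31 kHz > fs/2 = 16.7 kHz, folds to fs − 31 kHz = 2.4 kHz.
19.2 kHz > fs/2 = 16.7 kHz, folds to fs − 19.2 kHz = 14.2 kHz.
86 kHz mod fs = 19.2 kHz.
19.2 kHz > fs/2 = 16.7 kHz, folds to fs − 19.2 kHz = 14.2 kHz.
110.6 kHz mod fs = 10.4 kHz.
10.4 kHz ≤ fs/2 = 16.7 kHz, appears at 10.4 kHz.
19.2 kHz and 86 kHz both map to 14.2 kHz.

14.2 kHz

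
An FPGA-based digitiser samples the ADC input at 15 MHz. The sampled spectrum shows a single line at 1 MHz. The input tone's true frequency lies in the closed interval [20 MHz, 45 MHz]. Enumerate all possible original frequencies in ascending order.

Frequencies that alias to 1 MHz are k·fs ± 1 MHz for integer k ≥ 0.
k=0: 1 MHz.
k=1: 14 MHz, 16 MHz.
k=2: 29 MHz, 31 MHz.
k=3: 44 MHz, 46 MHz.
k=4: 59 MHz, 61 MHz.
Within [20 MHz, 45 MHz]: 29 MHz, 31 MHz, 44 MHz.

29 MHz, 31 MHz, 44 MHz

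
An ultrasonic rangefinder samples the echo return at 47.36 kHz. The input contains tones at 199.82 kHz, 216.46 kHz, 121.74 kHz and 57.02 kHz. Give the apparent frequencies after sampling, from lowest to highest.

9.66 kHz, 10.38 kHz, 20.34 kHz

fs/2 = 23.68 kHz.
199.82 kHz mod fs = 10.38 kHz.
10.38 kHz ≤ fs/2 = 23.68 kHz, appears at 10.38 kHz.
216.46 kHz mod fs = 27.02 kHz.
27.02 kHz > fs/2 = 23.68 kHz, folds to fs − 27.02 kHz = 20.34 kHz.
121.74 kHz mod fs = 27.02 kHz.
27.02 kHz > fs/2 = 23.68 kHz, folds to fs − 27.02 kHz = 20.34 kHz.
57.02 kHz mod fs = 9.66 kHz.
9.66 kHz ≤ fs/2 = 23.68 kHz, appears at 9.66 kHz.
Distinct values: {9.66 kHz, 10.38 kHz, 20.34 kHz}.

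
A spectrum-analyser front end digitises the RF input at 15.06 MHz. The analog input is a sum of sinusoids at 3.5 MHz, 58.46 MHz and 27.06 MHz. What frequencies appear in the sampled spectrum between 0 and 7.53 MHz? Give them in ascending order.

fs/2 = 7.53 MHz.
3.5 MHz ≤ fs/2 = 7.53 MHz, passes unchanged.
58.46 MHz mod fs = 13.28 MHz.
13.28 MHz > fs/2 = 7.53 MHz, folds to fs − 13.28 MHz = 1.78 MHz.
27.06 MHz mod fs = 12 MHz.
12 MHz > fs/2 = 7.53 MHz, folds to fs − 12 MHz = 3.06 MHz.
Distinct values: {1.78 MHz, 3.06 MHz, 3.5 MHz}.

1.78 MHz, 3.06 MHz, 3.5 MHz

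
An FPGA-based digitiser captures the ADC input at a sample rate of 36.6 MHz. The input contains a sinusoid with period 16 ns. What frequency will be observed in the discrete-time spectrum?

T = 16 ns → f = 1/T = 62.5 MHz.
62.5 MHz mod fs = 25.9 MHz.
25.9 MHz > fs/2 = 18.3 MHz, folds to fs − 25.9 MHz = 10.7 MHz.

10.7 MHz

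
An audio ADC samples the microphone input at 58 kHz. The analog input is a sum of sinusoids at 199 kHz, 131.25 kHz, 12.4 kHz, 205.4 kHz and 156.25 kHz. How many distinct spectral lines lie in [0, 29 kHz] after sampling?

fs/2 = 29 kHz.
199 kHz mod fs = 25 kHz.
25 kHz ≤ fs/2 = 29 kHz, appears at 25 kHz.
131.25 kHz mod fs = 15.25 kHz.
15.25 kHz ≤ fs/2 = 29 kHz, appears at 15.25 kHz.
12.4 kHz ≤ fs/2 = 29 kHz, passes unchanged.
205.4 kHz mod fs = 31.4 kHz.
31.4 kHz > fs/2 = 29 kHz, folds to fs − 31.4 kHz = 26.6 kHz.
156.25 kHz mod fs = 40.25 kHz.
40.25 kHz > fs/2 = 29 kHz, folds to fs − 40.25 kHz = 17.75 kHz.
Distinct values: {12.4 kHz, 15.25 kHz, 17.75 kHz, 25 kHz, 26.6 kHz} → 5.

5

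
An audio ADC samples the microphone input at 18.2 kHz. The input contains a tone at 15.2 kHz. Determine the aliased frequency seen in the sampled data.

15.2 kHz > fs/2 = 9.1 kHz, folds to fs − 15.2 kHz = 3 kHz.

3 kHz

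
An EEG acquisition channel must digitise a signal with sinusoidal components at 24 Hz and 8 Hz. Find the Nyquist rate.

Highest-frequency component: 24 Hz.
Nyquist rate = 2 × 24 Hz = 48 Hz.

48 Hz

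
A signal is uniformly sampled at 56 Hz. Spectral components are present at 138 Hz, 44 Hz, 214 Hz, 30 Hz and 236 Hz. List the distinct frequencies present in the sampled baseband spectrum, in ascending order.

10 Hz, 12 Hz, 26 Hz

fs/2 = 28 Hz.
138 Hz mod fs = 26 Hz.
26 Hz ≤ fs/2 = 28 Hz, appears at 26 Hz.
44 Hz > fs/2 = 28 Hz, folds to fs − 44 Hz = 12 Hz.
214 Hz mod fs = 46 Hz.
46 Hz > fs/2 = 28 Hz, folds to fs − 46 Hz = 10 Hz.
30 Hz > fs/2 = 28 Hz, folds to fs − 30 Hz = 26 Hz.
236 Hz mod fs = 12 Hz.
12 Hz ≤ fs/2 = 28 Hz, appears at 12 Hz.
Distinct values: {10 Hz, 12 Hz, 26 Hz}.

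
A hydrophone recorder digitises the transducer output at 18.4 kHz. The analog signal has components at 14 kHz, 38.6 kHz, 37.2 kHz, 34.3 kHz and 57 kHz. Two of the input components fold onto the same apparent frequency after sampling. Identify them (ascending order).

38.6 kHz, 57 kHz

fs/2 = 9.2 kHz.
14 kHz > fs/2 = 9.2 kHz, folds to fs − 14 kHz = 4.4 kHz.
38.6 kHz mod fs = 1.8 kHz.
1.8 kHz ≤ fs/2 = 9.2 kHz, appears at 1.8 kHz.
37.2 kHz mod fs = 0.4 kHz.
0.4 kHz ≤ fs/2 = 9.2 kHz, appears at 0.4 kHz.
34.3 kHz mod fs = 15.9 kHz.
15.9 kHz > fs/2 = 9.2 kHz, folds to fs − 15.9 kHz = 2.5 kHz.
57 kHz mod fs = 1.8 kHz.
1.8 kHz ≤ fs/2 = 9.2 kHz, appears at 1.8 kHz.
38.6 kHz and 57 kHz both map to 1.8 kHz.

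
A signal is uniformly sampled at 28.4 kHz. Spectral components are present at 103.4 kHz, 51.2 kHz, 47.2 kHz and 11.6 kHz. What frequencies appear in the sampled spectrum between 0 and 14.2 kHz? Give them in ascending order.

5.6 kHz, 9.6 kHz, 10.2 kHz, 11.6 kHz

fs/2 = 14.2 kHz.
103.4 kHz mod fs = 18.2 kHz.
18.2 kHz > fs/2 = 14.2 kHz, folds to fs − 18.2 kHz = 10.2 kHz.
51.2 kHz mod fs = 22.8 kHz.
22.8 kHz > fs/2 = 14.2 kHz, folds to fs − 22.8 kHz = 5.6 kHz.
47.2 kHz mod fs = 18.8 kHz.
18.8 kHz > fs/2 = 14.2 kHz, folds to fs − 18.8 kHz = 9.6 kHz.
11.6 kHz ≤ fs/2 = 14.2 kHz, passes unchanged.
Distinct values: {5.6 kHz, 9.6 kHz, 10.2 kHz, 11.6 kHz}.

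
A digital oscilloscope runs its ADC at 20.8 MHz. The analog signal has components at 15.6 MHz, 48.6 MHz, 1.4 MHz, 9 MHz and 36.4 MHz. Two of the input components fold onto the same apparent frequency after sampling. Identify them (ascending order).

fs/2 = 10.4 MHz.
15.6 MHz > fs/2 = 10.4 MHz, folds to fs − 15.6 MHz = 5.2 MHz.
48.6 MHz mod fs = 7 MHz.
7 MHz ≤ fs/2 = 10.4 MHz, appears at 7 MHz.
1.4 MHz ≤ fs/2 = 10.4 MHz, passes unchanged.
9 MHz ≤ fs/2 = 10.4 MHz, passes unchanged.
36.4 MHz mod fs = 15.6 MHz.
15.6 MHz > fs/2 = 10.4 MHz, folds to fs − 15.6 MHz = 5.2 MHz.
15.6 MHz and 36.4 MHz both map to 5.2 MHz.

15.6 MHz, 36.4 MHz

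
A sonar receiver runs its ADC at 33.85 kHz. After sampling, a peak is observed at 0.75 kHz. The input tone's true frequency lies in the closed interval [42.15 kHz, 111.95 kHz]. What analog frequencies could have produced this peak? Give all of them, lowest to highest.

66.95 kHz, 68.45 kHz, 100.8 kHz, 102.3 kHz

Frequencies that alias to 0.75 kHz are k·fs ± 0.75 kHz for integer k ≥ 0.
k=0: 0.75 kHz.
k=1: 33.1 kHz, 34.6 kHz.
k=2: 66.95 kHz, 68.45 kHz.
k=3: 100.8 kHz, 102.3 kHz.
k=4: 134.65 kHz, 136.15 kHz.
Within [42.15 kHz, 111.95 kHz]: 66.95 kHz, 68.45 kHz, 100.8 kHz, 102.3 kHz.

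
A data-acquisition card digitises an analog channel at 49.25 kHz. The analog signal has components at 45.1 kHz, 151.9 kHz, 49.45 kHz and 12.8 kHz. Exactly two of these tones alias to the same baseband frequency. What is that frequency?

fs/2 = 24.625 kHz.
45.1 kHz > fs/2 = 24.625 kHz, folds to fs − 45.1 kHz = 4.15 kHz.
151.9 kHz mod fs = 4.15 kHz.
4.15 kHz ≤ fs/2 = 24.625 kHz, appears at 4.15 kHz.
49.45 kHz mod fs = 0.2 kHz.
0.2 kHz ≤ fs/2 = 24.625 kHz, appears at 0.2 kHz.
12.8 kHz ≤ fs/2 = 24.625 kHz, passes unchanged.
45.1 kHz and 151.9 kHz both map to 4.15 kHz.

4.15 kHz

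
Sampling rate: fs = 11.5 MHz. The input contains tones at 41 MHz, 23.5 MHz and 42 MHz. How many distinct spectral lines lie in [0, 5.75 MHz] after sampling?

fs/2 = 5.75 MHz.
41 MHz mod fs = 6.5 MHz.
6.5 MHz > fs/2 = 5.75 MHz, folds to fs − 6.5 MHz = 5 MHz.
23.5 MHz mod fs = 0.5 MHz.
0.5 MHz ≤ fs/2 = 5.75 MHz, appears at 0.5 MHz.
42 MHz mod fs = 7.5 MHz.
7.5 MHz > fs/2 = 5.75 MHz, folds to fs − 7.5 MHz = 4 MHz.
Distinct values: {0.5 MHz, 4 MHz, 5 MHz} → 3.

3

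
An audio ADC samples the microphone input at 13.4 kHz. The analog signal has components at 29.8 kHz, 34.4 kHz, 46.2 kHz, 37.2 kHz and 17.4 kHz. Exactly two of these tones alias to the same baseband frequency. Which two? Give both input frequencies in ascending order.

29.8 kHz, 37.2 kHz

fs/2 = 6.7 kHz.
29.8 kHz mod fs = 3 kHz.
3 kHz ≤ fs/2 = 6.7 kHz, appears at 3 kHz.
34.4 kHz mod fs = 7.6 kHz.
7.6 kHz > fs/2 = 6.7 kHz, folds to fs − 7.6 kHz = 5.8 kHz.
46.2 kHz mod fs = 6 kHz.
6 kHz ≤ fs/2 = 6.7 kHz, appears at 6 kHz.
37.2 kHz mod fs = 10.4 kHz.
10.4 kHz > fs/2 = 6.7 kHz, folds to fs − 10.4 kHz = 3 kHz.
17.4 kHz mod fs = 4 kHz.
4 kHz ≤ fs/2 = 6.7 kHz, appears at 4 kHz.
29.8 kHz and 37.2 kHz both map to 3 kHz.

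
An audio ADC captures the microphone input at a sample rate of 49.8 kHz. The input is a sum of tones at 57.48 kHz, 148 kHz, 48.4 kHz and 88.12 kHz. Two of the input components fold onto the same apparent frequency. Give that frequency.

fs/2 = 24.9 kHz.
57.48 kHz mod fs = 7.68 kHz.
7.68 kHz ≤ fs/2 = 24.9 kHz, appears at 7.68 kHz.
148 kHz mod fs = 48.4 kHz.
48.4 kHz > fs/2 = 24.9 kHz, folds to fs − 48.4 kHz = 1.4 kHz.
48.4 kHz > fs/2 = 24.9 kHz, folds to fs − 48.4 kHz = 1.4 kHz.
88.12 kHz mod fs = 38.32 kHz.
38.32 kHz > fs/2 = 24.9 kHz, folds to fs − 38.32 kHz = 11.48 kHz.
48.4 kHz and 148 kHz both map to 1.4 kHz.

1.4 kHz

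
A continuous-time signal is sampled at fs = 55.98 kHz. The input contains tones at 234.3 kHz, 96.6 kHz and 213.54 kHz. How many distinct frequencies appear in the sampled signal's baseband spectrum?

fs/2 = 27.99 kHz.
234.3 kHz mod fs = 10.38 kHz.
10.38 kHz ≤ fs/2 = 27.99 kHz, appears at 10.38 kHz.
96.6 kHz mod fs = 40.62 kHz.
40.62 kHz > fs/2 = 27.99 kHz, folds to fs − 40.62 kHz = 15.36 kHz.
213.54 kHz mod fs = 45.6 kHz.
45.6 kHz > fs/2 = 27.99 kHz, folds to fs − 45.6 kHz = 10.38 kHz.
Distinct values: {10.38 kHz, 15.36 kHz} → 2.

2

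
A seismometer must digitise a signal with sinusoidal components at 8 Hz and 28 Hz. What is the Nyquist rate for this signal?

Highest-frequency component: 28 Hz.
Nyquist rate = 2 × 28 Hz = 56 Hz.

56 Hz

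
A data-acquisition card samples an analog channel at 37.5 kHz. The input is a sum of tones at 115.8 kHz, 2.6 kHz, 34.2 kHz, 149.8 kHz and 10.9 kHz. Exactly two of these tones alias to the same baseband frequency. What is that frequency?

3.3 kHz

fs/2 = 18.75 kHz.
115.8 kHz mod fs = 3.3 kHz.
3.3 kHz ≤ fs/2 = 18.75 kHz, appears at 3.3 kHz.
2.6 kHz ≤ fs/2 = 18.75 kHz, passes unchanged.
34.2 kHz > fs/2 = 18.75 kHz, folds to fs − 34.2 kHz = 3.3 kHz.
149.8 kHz mod fs = 37.3 kHz.
37.3 kHz > fs/2 = 18.75 kHz, folds to fs − 37.3 kHz = 0.2 kHz.
10.9 kHz ≤ fs/2 = 18.75 kHz, passes unchanged.
34.2 kHz and 115.8 kHz both map to 3.3 kHz.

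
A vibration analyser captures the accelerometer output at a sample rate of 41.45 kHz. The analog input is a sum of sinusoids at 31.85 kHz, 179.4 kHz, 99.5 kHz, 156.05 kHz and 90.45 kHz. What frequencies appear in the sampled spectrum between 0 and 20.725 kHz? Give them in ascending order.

7.55 kHz, 9.6 kHz, 9.75 kHz, 13.6 kHz, 16.6 kHz

fs/2 = 20.725 kHz.
31.85 kHz > fs/2 = 20.725 kHz, folds to fs − 31.85 kHz = 9.6 kHz.
179.4 kHz mod fs = 13.6 kHz.
13.6 kHz ≤ fs/2 = 20.725 kHz, appears at 13.6 kHz.
99.5 kHz mod fs = 16.6 kHz.
16.6 kHz ≤ fs/2 = 20.725 kHz, appears at 16.6 kHz.
156.05 kHz mod fs = 31.7 kHz.
31.7 kHz > fs/2 = 20.725 kHz, folds to fs − 31.7 kHz = 9.75 kHz.
90.45 kHz mod fs = 7.55 kHz.
7.55 kHz ≤ fs/2 = 20.725 kHz, appears at 7.55 kHz.
Distinct values: {7.55 kHz, 9.6 kHz, 9.75 kHz, 13.6 kHz, 16.6 kHz}.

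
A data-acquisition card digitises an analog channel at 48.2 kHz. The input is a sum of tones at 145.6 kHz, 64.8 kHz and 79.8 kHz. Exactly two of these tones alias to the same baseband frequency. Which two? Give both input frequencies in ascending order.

fs/2 = 24.1 kHz.
145.6 kHz mod fs = 1 kHz.
1 kHz ≤ fs/2 = 24.1 kHz, appears at 1 kHz.
64.8 kHz mod fs = 16.6 kHz.
16.6 kHz ≤ fs/2 = 24.1 kHz, appears at 16.6 kHz.
79.8 kHz mod fs = 31.6 kHz.
31.6 kHz > fs/2 = 24.1 kHz, folds to fs − 31.6 kHz = 16.6 kHz.
64.8 kHz and 79.8 kHz both map to 16.6 kHz.

64.8 kHz, 79.8 kHz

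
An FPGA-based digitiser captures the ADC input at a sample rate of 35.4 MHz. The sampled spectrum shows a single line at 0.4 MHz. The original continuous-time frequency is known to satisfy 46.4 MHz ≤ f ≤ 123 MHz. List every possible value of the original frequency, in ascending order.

70.4 MHz, 71.2 MHz, 105.8 MHz, 106.6 MHz

Frequencies that alias to 0.4 MHz are k·fs ± 0.4 MHz for integer k ≥ 0.
k=0: 0.4 MHz.
k=1: 35 MHz, 35.8 MHz.
k=2: 70.4 MHz, 71.2 MHz.
k=3: 105.8 MHz, 106.6 MHz.
k=4: 141.2 MHz, 142 MHz.
Within [46.4 MHz, 123 MHz]: 70.4 MHz, 71.2 MHz, 105.8 MHz, 106.6 MHz.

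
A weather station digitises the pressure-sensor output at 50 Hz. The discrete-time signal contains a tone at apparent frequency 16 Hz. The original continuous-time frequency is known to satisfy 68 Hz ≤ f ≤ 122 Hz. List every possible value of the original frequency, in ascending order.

84 Hz, 116 Hz

Frequencies that alias to 16 Hz are k·fs ± 16 Hz for integer k ≥ 0.
k=0: 16 Hz.
k=1: 34 Hz, 66 Hz.
k=2: 84 Hz, 116 Hz.
k=3: 134 Hz, 166 Hz.
Within [68 Hz, 122 Hz]: 84 Hz, 116 Hz.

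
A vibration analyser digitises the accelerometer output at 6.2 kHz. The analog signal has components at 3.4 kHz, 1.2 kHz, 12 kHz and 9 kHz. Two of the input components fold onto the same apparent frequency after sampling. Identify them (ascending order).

fs/2 = 3.1 kHz.
3.4 kHz > fs/2 = 3.1 kHz, folds to fs − 3.4 kHz = 2.8 kHz.
1.2 kHz ≤ fs/2 = 3.1 kHz, passes unchanged.
12 kHz mod fs = 5.8 kHz.
5.8 kHz > fs/2 = 3.1 kHz, folds to fs − 5.8 kHz = 0.4 kHz.
9 kHz mod fs = 2.8 kHz.
2.8 kHz ≤ fs/2 = 3.1 kHz, appears at 2.8 kHz.
3.4 kHz and 9 kHz both map to 2.8 kHz.

3.4 kHz, 9 kHz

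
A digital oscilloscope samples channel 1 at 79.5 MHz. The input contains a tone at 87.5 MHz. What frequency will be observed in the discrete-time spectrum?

8 MHz

87.5 MHz mod fs = 8 MHz.
8 MHz ≤ fs/2 = 39.75 MHz, appears at 8 MHz.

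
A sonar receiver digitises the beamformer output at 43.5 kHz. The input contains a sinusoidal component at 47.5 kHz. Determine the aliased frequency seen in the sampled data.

47.5 kHz mod fs = 4 kHz.
4 kHz ≤ fs/2 = 21.75 kHz, appears at 4 kHz.

4 kHz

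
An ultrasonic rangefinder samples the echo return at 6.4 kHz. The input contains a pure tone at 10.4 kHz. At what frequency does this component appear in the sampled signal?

2.4 kHz

10.4 kHz mod fs = 4 kHz.
4 kHz > fs/2 = 3.2 kHz, folds to fs − 4 kHz = 2.4 kHz.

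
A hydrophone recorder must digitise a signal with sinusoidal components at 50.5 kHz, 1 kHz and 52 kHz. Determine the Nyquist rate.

104 kHz

Highest-frequency component: 52 kHz.
Nyquist rate = 2 × 52 kHz = 104 kHz.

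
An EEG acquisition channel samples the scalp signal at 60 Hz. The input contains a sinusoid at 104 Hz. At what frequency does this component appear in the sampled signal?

104 Hz mod fs = 44 Hz.
44 Hz > fs/2 = 30 Hz, folds to fs − 44 Hz = 16 Hz.

16 Hz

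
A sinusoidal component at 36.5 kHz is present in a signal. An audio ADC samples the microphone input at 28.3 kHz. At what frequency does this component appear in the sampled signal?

36.5 kHz mod fs = 8.2 kHz.
8.2 kHz ≤ fs/2 = 14.15 kHz, appears at 8.2 kHz.

8.2 kHz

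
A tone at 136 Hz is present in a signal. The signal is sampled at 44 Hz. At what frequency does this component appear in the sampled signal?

136 Hz mod fs = 4 Hz.
4 Hz ≤ fs/2 = 22 Hz, appears at 4 Hz.

4 Hz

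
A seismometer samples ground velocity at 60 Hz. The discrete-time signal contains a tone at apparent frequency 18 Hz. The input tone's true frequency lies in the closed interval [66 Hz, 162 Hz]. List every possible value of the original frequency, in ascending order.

Frequencies that alias to 18 Hz are k·fs ± 18 Hz for integer k ≥ 0.
k=0: 18 Hz.
k=1: 42 Hz, 78 Hz.
k=2: 102 Hz, 138 Hz.
k=3: 162 Hz, 198 Hz.
k=4: 222 Hz, 258 Hz.
Within [66 Hz, 162 Hz]: 78 Hz, 102 Hz, 138 Hz, 162 Hz.

78 Hz, 102 Hz, 138 Hz, 162 Hz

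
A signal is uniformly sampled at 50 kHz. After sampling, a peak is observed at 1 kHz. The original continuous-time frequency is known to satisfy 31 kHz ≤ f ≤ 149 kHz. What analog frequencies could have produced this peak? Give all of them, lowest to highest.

49 kHz, 51 kHz, 99 kHz, 101 kHz, 149 kHz

Frequencies that alias to 1 kHz are k·fs ± 1 kHz for integer k ≥ 0.
k=0: 1 kHz.
k=1: 49 kHz, 51 kHz.
k=2: 99 kHz, 101 kHz.
k=3: 149 kHz, 151 kHz.
k=4: 199 kHz, 201 kHz.
Within [31 kHz, 149 kHz]: 49 kHz, 51 kHz, 99 kHz, 101 kHz, 149 kHz.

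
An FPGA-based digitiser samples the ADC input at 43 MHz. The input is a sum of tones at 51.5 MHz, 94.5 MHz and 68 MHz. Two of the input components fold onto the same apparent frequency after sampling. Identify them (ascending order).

fs/2 = 21.5 MHz.
51.5 MHz mod fs = 8.5 MHz.
8.5 MHz ≤ fs/2 = 21.5 MHz, appears at 8.5 MHz.
94.5 MHz mod fs = 8.5 MHz.
8.5 MHz ≤ fs/2 = 21.5 MHz, appears at 8.5 MHz.
68 MHz mod fs = 25 MHz.
25 MHz > fs/2 = 21.5 MHz, folds to fs − 25 MHz = 18 MHz.
51.5 MHz and 94.5 MHz both map to 8.5 MHz.

51.5 MHz, 94.5 MHz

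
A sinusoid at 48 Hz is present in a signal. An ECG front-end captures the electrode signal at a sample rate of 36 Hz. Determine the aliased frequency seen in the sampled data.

48 Hz mod fs = 12 Hz.
12 Hz ≤ fs/2 = 18 Hz, appears at 12 Hz.

12 Hz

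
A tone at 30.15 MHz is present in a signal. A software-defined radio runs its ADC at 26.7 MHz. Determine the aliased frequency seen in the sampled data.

3.45 MHz

30.15 MHz mod fs = 3.45 MHz.
3.45 MHz ≤ fs/2 = 13.35 MHz, appears at 3.45 MHz.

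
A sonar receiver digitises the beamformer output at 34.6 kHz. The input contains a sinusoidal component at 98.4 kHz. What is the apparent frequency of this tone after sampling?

5.4 kHz

98.4 kHz mod fs = 29.2 kHz.
29.2 kHz > fs/2 = 17.3 kHz, folds to fs − 29.2 kHz = 5.4 kHz.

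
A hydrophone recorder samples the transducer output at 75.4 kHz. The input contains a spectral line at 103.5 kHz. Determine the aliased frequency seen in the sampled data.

28.1 kHz

103.5 kHz mod fs = 28.1 kHz.
28.1 kHz ≤ fs/2 = 37.7 kHz, appears at 28.1 kHz.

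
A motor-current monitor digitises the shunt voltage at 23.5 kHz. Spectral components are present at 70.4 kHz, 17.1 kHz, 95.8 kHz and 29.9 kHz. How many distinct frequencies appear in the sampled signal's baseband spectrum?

fs/2 = 11.75 kHz.
70.4 kHz mod fs = 23.4 kHz.
23.4 kHz > fs/2 = 11.75 kHz, folds to fs − 23.4 kHz = 0.1 kHz.
17.1 kHz > fs/2 = 11.75 kHz, folds to fs − 17.1 kHz = 6.4 kHz.
95.8 kHz mod fs = 1.8 kHz.
1.8 kHz ≤ fs/2 = 11.75 kHz, appears at 1.8 kHz.
29.9 kHz mod fs = 6.4 kHz.
6.4 kHz ≤ fs/2 = 11.75 kHz, appears at 6.4 kHz.
Distinct values: {0.1 kHz, 1.8 kHz, 6.4 kHz} → 3.

3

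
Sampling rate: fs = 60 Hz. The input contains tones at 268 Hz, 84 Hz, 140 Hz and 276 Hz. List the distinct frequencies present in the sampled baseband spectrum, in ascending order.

20 Hz, 24 Hz, 28 Hz

fs/2 = 30 Hz.
268 Hz mod fs = 28 Hz.
28 Hz ≤ fs/2 = 30 Hz, appears at 28 Hz.
84 Hz mod fs = 24 Hz.
24 Hz ≤ fs/2 = 30 Hz, appears at 24 Hz.
140 Hz mod fs = 20 Hz.
20 Hz ≤ fs/2 = 30 Hz, appears at 20 Hz.
276 Hz mod fs = 36 Hz.
36 Hz > fs/2 = 30 Hz, folds to fs − 36 Hz = 24 Hz.
Distinct values: {20 Hz, 24 Hz, 28 Hz}.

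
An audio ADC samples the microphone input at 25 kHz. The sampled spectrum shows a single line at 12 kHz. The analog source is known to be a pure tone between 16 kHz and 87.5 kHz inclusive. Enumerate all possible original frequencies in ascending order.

Frequencies that alias to 12 kHz are k·fs ± 12 kHz for integer k ≥ 0.
k=0: 12 kHz.
k=1: 13 kHz, 37 kHz.
k=2: 38 kHz, 62 kHz.
k=3: 63 kHz, 87 kHz.
k=4: 88 kHz, 112 kHz.
Within [16 kHz, 87.5 kHz]: 37 kHz, 38 kHz, 62 kHz, 63 kHz, 87 kHz.

37 kHz, 38 kHz, 62 kHz, 63 kHz, 87 kHz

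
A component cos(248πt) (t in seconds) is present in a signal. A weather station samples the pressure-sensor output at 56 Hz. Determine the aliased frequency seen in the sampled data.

ω = 248π rad/s → f = ω/(2π) = 124 Hz.
124 Hz mod fs = 12 Hz.
12 Hz ≤ fs/2 = 28 Hz, appears at 12 Hz.

12 Hz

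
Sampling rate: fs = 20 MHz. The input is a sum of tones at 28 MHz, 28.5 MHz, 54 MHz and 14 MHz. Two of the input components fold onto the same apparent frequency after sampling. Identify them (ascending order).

fs/2 = 10 MHz.
28 MHz mod fs = 8 MHz.
8 MHz ≤ fs/2 = 10 MHz, appears at 8 MHz.
28.5 MHz mod fs = 8.5 MHz.
8.5 MHz ≤ fs/2 = 10 MHz, appears at 8.5 MHz.
54 MHz mod fs = 14 MHz.
14 MHz > fs/2 = 10 MHz, folds to fs − 14 MHz = 6 MHz.
14 MHz > fs/2 = 10 MHz, folds to fs − 14 MHz = 6 MHz.
14 MHz and 54 MHz both map to 6 MHz.

14 MHz, 54 MHz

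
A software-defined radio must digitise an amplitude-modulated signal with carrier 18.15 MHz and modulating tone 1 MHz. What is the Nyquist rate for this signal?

AM sidebands sit at fc ± fm = 17.15 MHz and 19.15 MHz.
Highest-frequency component: 19.15 MHz.
Nyquist rate = 2 × 19.15 MHz = 38.3 MHz.

38.3 MHz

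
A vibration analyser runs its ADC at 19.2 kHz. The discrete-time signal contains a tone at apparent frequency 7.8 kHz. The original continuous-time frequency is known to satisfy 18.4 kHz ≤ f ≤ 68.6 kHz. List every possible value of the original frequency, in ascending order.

27 kHz, 30.6 kHz, 46.2 kHz, 49.8 kHz, 65.4 kHz

Frequencies that alias to 7.8 kHz are k·fs ± 7.8 kHz for integer k ≥ 0.
k=0: 7.8 kHz.
k=1: 11.4 kHz, 27 kHz.
k=2: 30.6 kHz, 46.2 kHz.
k=3: 49.8 kHz, 65.4 kHz.
k=4: 69 kHz, 84.6 kHz.
Within [18.4 kHz, 68.6 kHz]: 27 kHz, 30.6 kHz, 46.2 kHz, 49.8 kHz, 65.4 kHz.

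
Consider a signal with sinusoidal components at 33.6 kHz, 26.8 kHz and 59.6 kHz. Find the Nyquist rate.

Highest-frequency component: 59.6 kHz.
Nyquist rate = 2 × 59.6 kHz = 119.2 kHz.

119.2 kHz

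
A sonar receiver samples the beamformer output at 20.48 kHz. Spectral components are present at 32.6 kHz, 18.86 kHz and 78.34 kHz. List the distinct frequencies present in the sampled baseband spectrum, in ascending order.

fs/2 = 10.24 kHz.
32.6 kHz mod fs = 12.12 kHz.
12.12 kHz > fs/2 = 10.24 kHz, folds to fs − 12.12 kHz = 8.36 kHz.
18.86 kHz > fs/2 = 10.24 kHz, folds to fs − 18.86 kHz = 1.62 kHz.
78.34 kHz mod fs = 16.9 kHz.
16.9 kHz > fs/2 = 10.24 kHz, folds to fs − 16.9 kHz = 3.58 kHz.
Distinct values: {1.62 kHz, 3.58 kHz, 8.36 kHz}.

1.62 kHz, 3.58 kHz, 8.36 kHz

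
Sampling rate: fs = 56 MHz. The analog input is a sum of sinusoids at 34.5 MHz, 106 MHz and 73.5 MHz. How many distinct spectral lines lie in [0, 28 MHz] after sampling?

3

fs/2 = 28 MHz.
34.5 MHz > fs/2 = 28 MHz, folds to fs − 34.5 MHz = 21.5 MHz.
106 MHz mod fs = 50 MHz.
50 MHz > fs/2 = 28 MHz, folds to fs − 50 MHz = 6 MHz.
73.5 MHz mod fs = 17.5 MHz.
17.5 MHz ≤ fs/2 = 28 MHz, appears at 17.5 MHz.
Distinct values: {6 MHz, 17.5 MHz, 21.5 MHz} → 3.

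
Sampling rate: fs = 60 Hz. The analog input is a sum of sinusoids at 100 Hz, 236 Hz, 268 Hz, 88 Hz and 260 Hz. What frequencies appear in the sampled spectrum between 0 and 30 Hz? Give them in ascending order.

4 Hz, 20 Hz, 28 Hz

fs/2 = 30 Hz.
100 Hz mod fs = 40 Hz.
40 Hz > fs/2 = 30 Hz, folds to fs − 40 Hz = 20 Hz.
236 Hz mod fs = 56 Hz.
56 Hz > fs/2 = 30 Hz, folds to fs − 56 Hz = 4 Hz.
268 Hz mod fs = 28 Hz.
28 Hz ≤ fs/2 = 30 Hz, appears at 28 Hz.
88 Hz mod fs = 28 Hz.
28 Hz ≤ fs/2 = 30 Hz, appears at 28 Hz.
260 Hz mod fs = 20 Hz.
20 Hz ≤ fs/2 = 30 Hz, appears at 20 Hz.
Distinct values: {4 Hz, 20 Hz, 28 Hz}.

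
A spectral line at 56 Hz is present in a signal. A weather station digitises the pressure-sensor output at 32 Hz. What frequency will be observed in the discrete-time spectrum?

56 Hz mod fs = 24 Hz.
24 Hz > fs/2 = 16 Hz, folds to fs − 24 Hz = 8 Hz.

8 Hz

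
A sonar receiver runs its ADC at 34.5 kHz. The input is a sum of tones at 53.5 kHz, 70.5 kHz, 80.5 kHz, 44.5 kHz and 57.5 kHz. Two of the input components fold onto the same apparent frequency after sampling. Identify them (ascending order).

fs/2 = 17.25 kHz.
53.5 kHz mod fs = 19 kHz.
19 kHz > fs/2 = 17.25 kHz, folds to fs − 19 kHz = 15.5 kHz.
70.5 kHz mod fs = 1.5 kHz.
1.5 kHz ≤ fs/2 = 17.25 kHz, appears at 1.5 kHz.
80.5 kHz mod fs = 11.5 kHz.
11.5 kHz ≤ fs/2 = 17.25 kHz, appears at 11.5 kHz.
44.5 kHz mod fs = 10 kHz.
10 kHz ≤ fs/2 = 17.25 kHz, appears at 10 kHz.
57.5 kHz mod fs = 23 kHz.
23 kHz > fs/2 = 17.25 kHz, folds to fs − 23 kHz = 11.5 kHz.
57.5 kHz and 80.5 kHz both map to 11.5 kHz.

57.5 kHz, 80.5 kHz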